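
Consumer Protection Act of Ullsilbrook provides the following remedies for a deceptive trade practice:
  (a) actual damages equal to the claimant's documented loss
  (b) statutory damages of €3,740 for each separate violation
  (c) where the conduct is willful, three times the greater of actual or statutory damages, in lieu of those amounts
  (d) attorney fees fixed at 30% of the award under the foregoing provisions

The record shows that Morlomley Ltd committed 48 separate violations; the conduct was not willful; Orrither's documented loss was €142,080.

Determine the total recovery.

Statutory damages: 48 × €3,740 = €179,520
Conduct not willful: the in-lieu enhancement does not apply.
Actual plus statutory damages: €142,080 + €179,520 = €321,600
Attorney fees: 30% of €321,600 = €96,480
Total recovery: €321,600 + €96,480 = €418,080

€418,080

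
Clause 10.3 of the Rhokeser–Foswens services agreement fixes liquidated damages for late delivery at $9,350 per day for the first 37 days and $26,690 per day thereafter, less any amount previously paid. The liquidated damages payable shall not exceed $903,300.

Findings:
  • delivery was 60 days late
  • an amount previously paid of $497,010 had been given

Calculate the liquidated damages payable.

$462,810

First 37 days: 37 × $9,350 = $345,950
Remaining days: (60 − 37) × $26,690 = $613,870
Accrued per-day damages: $345,950 + $613,870 = $959,820
Less amount previously paid: $959,820 − $497,010 = $462,810
Cap at $903,300: $462,810 is within the cap, no reduction.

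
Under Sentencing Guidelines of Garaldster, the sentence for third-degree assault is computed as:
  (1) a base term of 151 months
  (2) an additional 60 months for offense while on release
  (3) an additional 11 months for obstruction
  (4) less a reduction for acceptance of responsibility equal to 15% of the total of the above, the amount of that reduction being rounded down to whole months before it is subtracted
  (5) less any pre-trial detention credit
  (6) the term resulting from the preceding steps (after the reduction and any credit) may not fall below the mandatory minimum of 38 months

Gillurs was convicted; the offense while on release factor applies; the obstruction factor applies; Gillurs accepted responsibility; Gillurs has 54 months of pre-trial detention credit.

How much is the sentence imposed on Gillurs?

Offense while on release enhancement: +60 months
Obstruction enhancement: +11 months
Adjusted term: 151 months + 60 months + 11 months = 222 months
Acceptance of responsibility reduction: 15% of 222 months = 33 months (rounded down)
After reduction: 222 − 33 = 189 months
Less pre-trial detention credit: 189 months − 54 months = 135 months
Minimum 38 months: 135 months meets the minimum, no increase.

135 months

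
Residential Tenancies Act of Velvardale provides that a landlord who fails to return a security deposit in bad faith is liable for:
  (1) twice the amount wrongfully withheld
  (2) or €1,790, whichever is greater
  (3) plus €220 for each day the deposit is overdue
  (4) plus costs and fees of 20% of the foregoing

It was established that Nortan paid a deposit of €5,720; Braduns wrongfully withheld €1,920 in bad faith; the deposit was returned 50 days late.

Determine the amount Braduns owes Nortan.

Doubled: 2 × €1,920 = €3,840
Minimum €1,790: €3,840 meets the minimum, no increase.
Late-return penalty: 50 × €220 = €11,000
Damages plus late penalty: €3,840 + €11,000 = €14,840
Costs and fees: 20% of €14,840 = €2,968
Total recovery: €14,840 + €2,968 = €17,808

€17,808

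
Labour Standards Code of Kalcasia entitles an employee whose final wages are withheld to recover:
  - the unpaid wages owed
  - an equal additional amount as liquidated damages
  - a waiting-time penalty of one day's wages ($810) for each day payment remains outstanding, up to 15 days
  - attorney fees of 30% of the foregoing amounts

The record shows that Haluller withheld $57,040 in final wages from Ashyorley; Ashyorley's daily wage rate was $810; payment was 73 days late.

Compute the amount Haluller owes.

Total award: $164,099

Liquidated damages (equal amount): $57,040
Penalty days: min(73, 15) = 15
Waiting-time penalty: 15 × $810 = $12,150
Subtotal: $57,040 + $57,040 + $12,150 = $126,230
Attorney fees: 30% of $126,230 = $37,869
Total award: $126,230 + $37,869 = $164,099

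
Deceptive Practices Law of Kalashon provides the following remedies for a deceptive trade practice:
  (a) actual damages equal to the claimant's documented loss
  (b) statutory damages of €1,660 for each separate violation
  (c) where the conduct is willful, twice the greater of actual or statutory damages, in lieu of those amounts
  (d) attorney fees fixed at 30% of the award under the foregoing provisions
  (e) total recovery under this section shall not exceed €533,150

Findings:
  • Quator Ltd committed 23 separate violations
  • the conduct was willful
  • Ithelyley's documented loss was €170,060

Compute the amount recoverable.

€442,156

Statutory damages: 23 × €1,660 = €38,180
Greater of actual damages (€170,060) or statutory damages (€38,180): €170,060
Doubled: 2 × €170,060 = €340,120
Attorney fees: 30% of €340,120 = €102,036
Total before cap: €340,120 + €102,036 = €442,156
Cap at €533,150: €442,156 is within the cap, no reduction.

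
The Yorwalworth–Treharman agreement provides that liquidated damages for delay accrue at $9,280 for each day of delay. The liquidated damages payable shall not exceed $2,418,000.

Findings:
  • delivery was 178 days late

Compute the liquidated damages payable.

Liquidated damages: $1,651,840

Per-day damages: 178 × $9,280 = $1,651,840
Cap at $2,418,000: $1,651,840 is within the cap, no reduction.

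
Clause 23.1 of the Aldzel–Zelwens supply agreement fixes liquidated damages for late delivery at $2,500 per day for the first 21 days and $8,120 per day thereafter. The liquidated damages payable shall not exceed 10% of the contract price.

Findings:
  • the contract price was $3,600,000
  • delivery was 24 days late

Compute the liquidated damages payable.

$76,860

First 21 days: 21 × $2,500 = $52,500
Remaining days: (24 − 21) × $8,120 = $24,360
Accrued per-day damages: $52,500 + $24,360 = $76,860
Cap: 10% of $3,600,000 = $360,000
Cap at $360,000: $76,860 is within the cap, no reduction.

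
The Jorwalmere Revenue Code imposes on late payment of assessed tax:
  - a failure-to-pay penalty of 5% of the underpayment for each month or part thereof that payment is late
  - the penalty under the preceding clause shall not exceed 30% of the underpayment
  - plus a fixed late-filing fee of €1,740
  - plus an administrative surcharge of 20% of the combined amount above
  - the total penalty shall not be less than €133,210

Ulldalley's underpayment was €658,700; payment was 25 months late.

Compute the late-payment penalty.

€239,220

Accrued rate: 5% × 25 = 125%, capped at 30% → 30%
Failure-to-pay penalty: 30% of €658,700 = €197,610
Penalty before surcharge: €197,610 + €1,740 = €199,350
Administrative surcharge: 20% of €199,350 = €39,870
Total penalty: €199,350 + €39,870 = €239,220
Minimum €133,210: €239,220 meets the minimum, no increase.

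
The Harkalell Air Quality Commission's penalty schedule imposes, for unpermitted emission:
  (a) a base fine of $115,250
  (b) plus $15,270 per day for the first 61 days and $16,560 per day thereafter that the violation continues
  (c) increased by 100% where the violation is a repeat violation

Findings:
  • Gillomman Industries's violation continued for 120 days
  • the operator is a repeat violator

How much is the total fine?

First 61 days: 61 × $15,270 = $931,470
Remaining days: (120 − 61) × $16,560 = $977,040
Per-day component: $931,470 + $977,040 = $1,908,510
Base plus per-day: $115,250 + $1,908,510 = $2,023,760
Enhancement: 100% of $2,023,760 = $2,023,760
Enhanced fine: $2,023,760 + $2,023,760 = $4,047,520

Civil penalty: $4,047,520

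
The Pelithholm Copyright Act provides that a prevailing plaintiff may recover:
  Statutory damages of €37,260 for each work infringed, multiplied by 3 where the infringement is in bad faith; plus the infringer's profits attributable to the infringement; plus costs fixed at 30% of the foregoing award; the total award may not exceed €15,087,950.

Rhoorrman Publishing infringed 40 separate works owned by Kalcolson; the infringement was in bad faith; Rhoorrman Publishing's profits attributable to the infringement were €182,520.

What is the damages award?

Award: €6,049,836

Statutory damages: 40 × €37,260 = €1,490,400
Trebled: 3 × €1,490,400 = €4,471,200
Combined award: €4,471,200 + €182,520 = €4,653,720
Costs: 30% of €4,653,720 = €1,396,116
Award plus costs: €4,653,720 + €1,396,116 = €6,049,836
Cap at €15,087,950: €6,049,836 is within the cap, no reduction.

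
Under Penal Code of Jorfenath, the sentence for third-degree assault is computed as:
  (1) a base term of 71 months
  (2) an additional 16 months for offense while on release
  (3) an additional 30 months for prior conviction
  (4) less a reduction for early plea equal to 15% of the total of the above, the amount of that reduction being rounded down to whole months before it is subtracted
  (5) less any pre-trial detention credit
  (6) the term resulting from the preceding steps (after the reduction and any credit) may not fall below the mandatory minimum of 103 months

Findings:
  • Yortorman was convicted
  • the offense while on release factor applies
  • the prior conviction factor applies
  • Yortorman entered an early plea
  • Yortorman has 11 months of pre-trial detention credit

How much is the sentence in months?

Offense while on release enhancement: +16 months
Prior conviction enhancement: +30 months
Adjusted term: 71 months + 16 months + 30 months = 117 months
Early plea reduction: 15% of 117 months = 17 months (rounded down)
After reduction: 117 − 17 = 100 months
Less pre-trial detention credit: 100 months − 11 months = 89 months
Minimum 103 months: 89 months is below the minimum → 103 months

103 months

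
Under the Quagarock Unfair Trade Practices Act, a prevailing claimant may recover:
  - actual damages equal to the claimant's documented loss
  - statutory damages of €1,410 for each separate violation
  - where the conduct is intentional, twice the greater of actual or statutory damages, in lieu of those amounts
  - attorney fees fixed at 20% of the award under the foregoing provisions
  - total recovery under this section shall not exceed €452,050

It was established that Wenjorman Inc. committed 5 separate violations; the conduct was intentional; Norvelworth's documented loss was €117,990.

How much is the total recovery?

Total recovery: €283,176

Statutory damages: 5 × €1,410 = €7,050
Greater of actual damages (€117,990) or statutory damages (€7,050): €117,990
Doubled: 2 × €117,990 = €235,980
Attorney fees: 20% of €235,980 = €47,196
Total before cap: €235,980 + €47,196 = €283,176
Cap at €452,050: €283,176 is within the cap, no reduction.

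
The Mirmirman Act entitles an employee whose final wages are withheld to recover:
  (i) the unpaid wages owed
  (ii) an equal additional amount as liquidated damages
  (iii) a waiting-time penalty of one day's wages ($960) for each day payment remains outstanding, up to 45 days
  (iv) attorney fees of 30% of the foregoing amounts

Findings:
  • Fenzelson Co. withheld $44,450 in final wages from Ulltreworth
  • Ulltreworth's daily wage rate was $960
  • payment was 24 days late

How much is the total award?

Total award: $145,522

Liquidated damages (equal amount): $44,450
Penalty days: min(24, 45) = 24
Waiting-time penalty: 24 × $960 = $23,040
Subtotal: $44,450 + $44,450 + $23,040 = $111,940
Attorney fees: 30% of $111,940 = $33,582
Total award: $111,940 + $33,582 = $145,522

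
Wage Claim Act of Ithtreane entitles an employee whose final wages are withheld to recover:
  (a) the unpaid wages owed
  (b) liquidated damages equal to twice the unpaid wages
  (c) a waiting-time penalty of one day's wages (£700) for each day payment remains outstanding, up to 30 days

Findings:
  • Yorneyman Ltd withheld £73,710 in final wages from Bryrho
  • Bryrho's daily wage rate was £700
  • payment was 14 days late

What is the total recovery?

Total award: £230,930

Doubled: 2 × £73,710 = £147,420
Penalty days: min(14, 30) = 14
Waiting-time penalty: 14 × £700 = £9,800
Total award: £73,710 + £147,420 + £9,800 = £230,930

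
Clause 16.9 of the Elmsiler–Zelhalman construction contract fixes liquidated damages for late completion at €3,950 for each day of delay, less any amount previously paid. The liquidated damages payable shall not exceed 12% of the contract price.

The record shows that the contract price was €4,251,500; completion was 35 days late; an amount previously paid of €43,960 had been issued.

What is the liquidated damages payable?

Per-day damages: 35 × €3,950 = €138,250
Less amount previously paid: €138,250 − €43,960 = €94,290
Cap: 12% of €4,251,500 = €510,180
Cap at €510,180: €94,290 is within the cap, no reduction.

€94,290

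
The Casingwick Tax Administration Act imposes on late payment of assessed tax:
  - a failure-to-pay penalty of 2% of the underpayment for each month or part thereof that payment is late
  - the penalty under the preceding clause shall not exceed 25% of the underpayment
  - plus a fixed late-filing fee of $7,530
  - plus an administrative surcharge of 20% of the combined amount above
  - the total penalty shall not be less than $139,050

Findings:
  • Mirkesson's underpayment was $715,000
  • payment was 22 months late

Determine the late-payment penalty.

Accrued rate: 2% × 22 = 44%, capped at 25% → 25%
Failure-to-pay penalty: 25% of $715,000 = $178,750
Penalty before surcharge: $178,750 + $7,530 = $186,280
Administrative surcharge: 20% of $186,280 = $37,256
Total penalty: $186,280 + $37,256 = $223,536
Minimum $139,050: $223,536 meets the minimum, no increase.

$223,536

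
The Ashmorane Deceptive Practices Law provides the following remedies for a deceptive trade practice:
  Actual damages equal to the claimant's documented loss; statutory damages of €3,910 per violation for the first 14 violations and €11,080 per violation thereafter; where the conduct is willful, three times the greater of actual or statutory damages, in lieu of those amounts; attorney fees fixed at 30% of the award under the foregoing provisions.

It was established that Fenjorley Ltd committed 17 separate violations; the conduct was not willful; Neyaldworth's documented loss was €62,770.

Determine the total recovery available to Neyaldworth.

€195,975

First 14 violations: 14 × €3,910 = €54,740
Remaining violations: (17 − 14) × €11,080 = €33,240
Statutory damages: €54,740 + €33,240 = €87,980
Conduct not willful: the in-lieu enhancement does not apply.
Actual plus statutory damages: €62,770 + €87,980 = €150,750
Attorney fees: 30% of €150,750 = €45,225
Total recovery: €150,750 + €45,225 = €195,975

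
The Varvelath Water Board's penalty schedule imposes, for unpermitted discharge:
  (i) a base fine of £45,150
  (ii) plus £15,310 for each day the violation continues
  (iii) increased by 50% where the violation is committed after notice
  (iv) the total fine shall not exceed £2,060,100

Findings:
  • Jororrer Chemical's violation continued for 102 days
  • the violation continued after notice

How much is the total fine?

Civil penalty: £2,060,100

Per-day component: 102 × £15,310 = £1,561,620
Base plus per-day: £45,150 + £1,561,620 = £1,606,770
Enhancement: 50% of £1,606,770 = £803,385
Enhanced fine: £1,606,770 + £803,385 = £2,410,155
Cap at £2,060,100: £2,410,155 exceeds the cap → £2,060,100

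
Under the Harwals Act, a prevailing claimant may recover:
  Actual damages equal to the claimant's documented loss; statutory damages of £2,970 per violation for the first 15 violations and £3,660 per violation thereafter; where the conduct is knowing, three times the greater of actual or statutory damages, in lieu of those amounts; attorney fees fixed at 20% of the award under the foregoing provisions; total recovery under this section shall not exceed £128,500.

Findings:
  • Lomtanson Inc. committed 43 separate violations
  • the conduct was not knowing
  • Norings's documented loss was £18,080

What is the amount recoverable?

First 15 violations: 15 × £2,970 = £44,550
Remaining violations: (43 − 15) × £3,660 = £102,480
Statutory damages: £44,550 + £102,480 = £147,030
Conduct not knowing: the in-lieu enhancement does not apply.
Actual plus statutory damages: £18,080 + £147,030 = £165,110
Attorney fees: 20% of £165,110 = £33,022
Total before cap: £165,110 + £33,022 = £198,132
Cap at £128,500: £198,132 exceeds the cap → £128,500

£128,500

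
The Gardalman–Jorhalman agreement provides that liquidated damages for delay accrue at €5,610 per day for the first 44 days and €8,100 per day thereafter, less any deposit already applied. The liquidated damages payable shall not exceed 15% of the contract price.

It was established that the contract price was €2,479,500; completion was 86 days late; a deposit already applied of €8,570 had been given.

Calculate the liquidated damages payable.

€371,925

First 44 days: 44 × €5,610 = €246,840
Remaining days: (86 − 44) × €8,100 = €340,200
Accrued per-day damages: €246,840 + €340,200 = €587,040
Less deposit already applied: €587,040 − €8,570 = €578,470
Cap: 15% of €2,479,500 = €371,925
Cap at €371,925: €578,470 exceeds the cap → €371,925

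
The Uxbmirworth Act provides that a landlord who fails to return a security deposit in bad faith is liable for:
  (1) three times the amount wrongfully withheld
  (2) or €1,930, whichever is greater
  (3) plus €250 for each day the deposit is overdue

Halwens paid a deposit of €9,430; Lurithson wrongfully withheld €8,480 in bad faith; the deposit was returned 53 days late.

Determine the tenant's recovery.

Trebled: 3 × €8,480 = €25,440
Minimum €1,930: €25,440 meets the minimum, no increase.
Late-return penalty: 53 × €250 = €13,250
Damages plus late penalty: €25,440 + €13,250 = €38,690

€38,690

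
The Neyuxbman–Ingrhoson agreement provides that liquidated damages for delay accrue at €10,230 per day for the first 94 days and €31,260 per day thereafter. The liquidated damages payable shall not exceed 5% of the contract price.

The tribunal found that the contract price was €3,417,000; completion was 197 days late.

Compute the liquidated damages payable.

First 94 days: 94 × €10,230 = €961,620
Remaining days: (197 − 94) × €31,260 = €3,219,780
Accrued per-day damages: €961,620 + €3,219,780 = €4,181,400
Cap: 5% of €3,417,000 = €170,850
Cap at €170,850: €4,181,400 exceeds the cap → €170,850

€170,850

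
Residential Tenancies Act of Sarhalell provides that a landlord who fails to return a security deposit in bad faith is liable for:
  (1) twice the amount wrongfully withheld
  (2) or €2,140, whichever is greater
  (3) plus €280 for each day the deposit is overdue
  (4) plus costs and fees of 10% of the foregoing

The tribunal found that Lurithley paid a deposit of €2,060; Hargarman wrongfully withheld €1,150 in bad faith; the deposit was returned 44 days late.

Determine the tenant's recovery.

€16,082

Doubled: 2 × €1,150 = €2,300
Minimum €2,140: €2,300 meets the minimum, no increase.
Late-return penalty: 44 × €280 = €12,320
Damages plus late penalty: €2,300 + €12,320 = €14,620
Costs and fees: 10% of €14,620 = €1,462
Total recovery: €14,620 + €1,462 = €16,082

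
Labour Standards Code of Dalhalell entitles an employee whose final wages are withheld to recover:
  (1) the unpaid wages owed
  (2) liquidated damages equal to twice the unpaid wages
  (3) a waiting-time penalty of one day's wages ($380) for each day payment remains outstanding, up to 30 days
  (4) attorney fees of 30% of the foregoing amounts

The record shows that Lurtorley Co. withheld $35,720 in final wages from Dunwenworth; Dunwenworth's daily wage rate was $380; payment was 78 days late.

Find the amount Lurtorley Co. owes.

$154,128

Doubled: 2 × $35,720 = $71,440
Penalty days: min(78, 30) = 30
Waiting-time penalty: 30 × $380 = $11,400
Subtotal: $35,720 + $71,440 + $11,400 = $118,560
Attorney fees: 30% of $118,560 = $35,568
Total award: $118,560 + $35,568 = $154,128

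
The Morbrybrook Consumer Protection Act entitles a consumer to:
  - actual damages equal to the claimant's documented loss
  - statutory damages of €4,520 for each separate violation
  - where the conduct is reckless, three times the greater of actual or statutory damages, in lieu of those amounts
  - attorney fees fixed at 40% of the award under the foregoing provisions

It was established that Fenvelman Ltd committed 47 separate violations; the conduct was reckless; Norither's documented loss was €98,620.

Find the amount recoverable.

Statutory damages: 47 × €4,520 = €212,440
Greater of actual damages (€98,620) or statutory damages (€212,440): €212,440
Trebled: 3 × €212,440 = €637,320
Attorney fees: 40% of €637,320 = €254,928
Total recovery: €637,320 + €254,928 = €892,248

Total recovery: €892,248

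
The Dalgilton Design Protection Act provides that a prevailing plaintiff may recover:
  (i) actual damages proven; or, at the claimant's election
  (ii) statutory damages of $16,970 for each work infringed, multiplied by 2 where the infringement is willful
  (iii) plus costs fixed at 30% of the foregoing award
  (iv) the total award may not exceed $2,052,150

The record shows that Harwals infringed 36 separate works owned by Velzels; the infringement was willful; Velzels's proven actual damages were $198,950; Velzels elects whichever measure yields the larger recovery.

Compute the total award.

$1,588,392

Statutory damages: 36 × $16,970 = $610,920
Doubled: 2 × $610,920 = $1,221,840
Greater of actual damages ($198,950) or enhanced statutory damages ($1,221,840): $1,221,840
Costs: 30% of $1,221,840 = $366,552
Award plus costs: $1,221,840 + $366,552 = $1,588,392
Cap at $2,052,150: $1,588,392 is within the cap, no reduction.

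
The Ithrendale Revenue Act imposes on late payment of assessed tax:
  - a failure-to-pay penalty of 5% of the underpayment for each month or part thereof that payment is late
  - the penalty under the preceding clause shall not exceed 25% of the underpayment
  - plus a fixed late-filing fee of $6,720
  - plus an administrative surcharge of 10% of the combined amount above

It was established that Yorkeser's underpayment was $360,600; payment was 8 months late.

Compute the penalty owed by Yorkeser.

Accrued rate: 5% × 8 = 40%, capped at 25% → 25%
Failure-to-pay penalty: 25% of $360,600 = $90,150
Penalty before surcharge: $90,150 + $6,720 = $96,870
Administrative surcharge: 10% of $96,870 = $9,687
Total penalty: $96,870 + $9,687 = $106,557

$106,557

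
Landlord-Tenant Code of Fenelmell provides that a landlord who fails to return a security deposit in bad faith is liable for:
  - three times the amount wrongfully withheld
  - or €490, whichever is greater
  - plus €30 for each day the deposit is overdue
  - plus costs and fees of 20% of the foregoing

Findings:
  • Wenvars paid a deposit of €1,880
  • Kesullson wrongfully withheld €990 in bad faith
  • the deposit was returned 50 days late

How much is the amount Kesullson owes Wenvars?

Trebled: 3 × €990 = €2,970
Minimum €490: €2,970 meets the minimum, no increase.
Late-return penalty: 50 × €30 = €1,500
Damages plus late penalty: €2,970 + €1,500 = €4,470
Costs and fees: 20% of €4,470 = €894
Total recovery: €4,470 + €894 = €5,364

Recovery: €5,364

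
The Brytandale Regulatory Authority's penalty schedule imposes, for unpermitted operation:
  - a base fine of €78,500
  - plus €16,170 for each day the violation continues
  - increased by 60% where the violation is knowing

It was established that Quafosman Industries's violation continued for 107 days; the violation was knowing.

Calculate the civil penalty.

Per-day component: 107 × €16,170 = €1,730,190
Base plus per-day: €78,500 + €1,730,190 = €1,808,690
Enhancement: 60% of €1,808,690 = €1,085,214
Enhanced fine: €1,808,690 + €1,085,214 = €2,893,904

€2,893,904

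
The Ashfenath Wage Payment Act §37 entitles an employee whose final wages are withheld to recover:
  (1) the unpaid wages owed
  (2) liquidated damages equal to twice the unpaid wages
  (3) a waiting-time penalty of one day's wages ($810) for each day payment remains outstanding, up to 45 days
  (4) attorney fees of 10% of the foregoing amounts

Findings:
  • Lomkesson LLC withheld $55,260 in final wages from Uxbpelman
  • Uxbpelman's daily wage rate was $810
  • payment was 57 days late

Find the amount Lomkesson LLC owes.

$222,453

Doubled: 2 × $55,260 = $110,520
Penalty days: min(57, 45) = 45
Waiting-time penalty: 45 × $810 = $36,450
Subtotal: $55,260 + $110,520 + $36,450 = $202,230
Attorney fees: 10% of $202,230 = $20,223
Total award: $202,230 + $20,223 = $222,453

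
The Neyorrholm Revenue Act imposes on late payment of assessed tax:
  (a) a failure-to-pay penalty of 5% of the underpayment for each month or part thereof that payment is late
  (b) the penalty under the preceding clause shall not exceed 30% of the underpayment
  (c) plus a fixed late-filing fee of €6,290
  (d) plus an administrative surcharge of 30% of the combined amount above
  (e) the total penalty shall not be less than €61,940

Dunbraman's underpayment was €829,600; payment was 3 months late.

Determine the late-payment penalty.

€169,949

Accrued rate: 5% × 3 = 15%, capped at 30% → 15%
Failure-to-pay penalty: 15% of €829,600 = €124,440
Penalty before surcharge: €124,440 + €6,290 = €130,730
Administrative surcharge: 30% of €130,730 = €39,219
Total penalty: €130,730 + €39,219 = €169,949
Minimum €61,940: €169,949 meets the minimum, no increase.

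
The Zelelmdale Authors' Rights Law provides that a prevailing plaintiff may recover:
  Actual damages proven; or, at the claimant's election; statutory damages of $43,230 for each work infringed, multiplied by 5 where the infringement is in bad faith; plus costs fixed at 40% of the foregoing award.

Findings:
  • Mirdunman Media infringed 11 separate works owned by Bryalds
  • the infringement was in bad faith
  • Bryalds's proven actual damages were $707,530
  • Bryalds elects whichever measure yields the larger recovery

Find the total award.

Statutory damages: 11 × $43,230 = $475,530
Multiplied by 5: 5 × $475,530 = $2,377,650
Greater of actual damages ($707,530) or enhanced statutory damages ($2,377,650): $2,377,650
Costs: 40% of $2,377,650 = $951,060
Award plus costs: $2,377,650 + $951,060 = $3,328,710

$3,328,710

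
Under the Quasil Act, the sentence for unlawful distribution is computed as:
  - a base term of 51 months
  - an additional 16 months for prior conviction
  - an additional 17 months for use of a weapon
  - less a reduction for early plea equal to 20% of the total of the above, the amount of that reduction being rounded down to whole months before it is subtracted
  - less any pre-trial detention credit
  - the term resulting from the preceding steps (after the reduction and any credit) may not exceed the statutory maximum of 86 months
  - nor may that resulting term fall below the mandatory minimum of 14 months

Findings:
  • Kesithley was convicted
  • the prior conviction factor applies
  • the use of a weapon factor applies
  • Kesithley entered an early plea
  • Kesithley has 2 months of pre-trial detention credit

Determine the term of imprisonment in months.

Prior conviction enhancement: +16 months
Use of a weapon enhancement: +17 months
Adjusted term: 51 months + 16 months + 17 months = 84 months
Early plea reduction: 20% of 84 months = 16 months (rounded down)
After reduction: 84 − 16 = 68 months
Less pre-trial detention credit: 68 months − 2 months = 66 months
Cap at 86 months: 66 months is within the cap, no reduction.
Minimum 14 months: 66 months meets the minimum, no increase.

66 months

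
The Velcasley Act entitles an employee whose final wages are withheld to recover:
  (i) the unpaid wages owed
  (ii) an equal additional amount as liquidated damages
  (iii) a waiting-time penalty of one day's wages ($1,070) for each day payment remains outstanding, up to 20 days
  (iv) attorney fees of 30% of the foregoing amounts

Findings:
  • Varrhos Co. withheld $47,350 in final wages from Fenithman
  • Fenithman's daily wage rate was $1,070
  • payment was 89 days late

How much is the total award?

Total award: $150,930

Liquidated damages (equal amount): $47,350
Penalty days: min(89, 20) = 20
Waiting-time penalty: 20 × $1,070 = $21,400
Subtotal: $47,350 + $47,350 + $21,400 = $116,100
Attorney fees: 30% of $116,100 = $34,830
Total award: $116,100 + $34,830 = $150,930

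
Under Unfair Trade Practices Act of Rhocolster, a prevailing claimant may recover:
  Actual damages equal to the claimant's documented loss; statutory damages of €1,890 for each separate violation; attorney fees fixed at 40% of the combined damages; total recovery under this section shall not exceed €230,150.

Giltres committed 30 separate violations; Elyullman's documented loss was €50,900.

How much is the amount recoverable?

Statutory damages: 30 × €1,890 = €56,700
Combined damages: €50,900 + €56,700 = €107,600
Attorney fees: 40% of €107,600 = €43,040
Total before cap: €107,600 + €43,040 = €150,640
Cap at €230,150: €150,640 is within the cap, no reduction.

€150,640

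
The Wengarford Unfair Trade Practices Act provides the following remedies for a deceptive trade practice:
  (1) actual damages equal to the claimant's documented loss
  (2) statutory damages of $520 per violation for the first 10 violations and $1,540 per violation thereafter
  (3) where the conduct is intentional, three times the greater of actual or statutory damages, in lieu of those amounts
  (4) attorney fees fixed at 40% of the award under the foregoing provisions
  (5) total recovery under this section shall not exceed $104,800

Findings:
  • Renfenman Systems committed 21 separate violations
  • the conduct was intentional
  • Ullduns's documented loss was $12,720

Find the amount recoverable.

First 10 violations: 10 × $520 = $5,200
Remaining violations: (21 − 10) × $1,540 = $16,940
Statutory damages: $5,200 + $16,940 = $22,140
Greater of actual damages ($12,720) or statutory damages ($22,140): $22,140
Trebled: 3 × $22,140 = $66,420
Attorney fees: 40% of $66,420 = $26,568
Total before cap: $66,420 + $26,568 = $92,988
Cap at $104,800: $92,988 is within the cap, no reduction.

$92,988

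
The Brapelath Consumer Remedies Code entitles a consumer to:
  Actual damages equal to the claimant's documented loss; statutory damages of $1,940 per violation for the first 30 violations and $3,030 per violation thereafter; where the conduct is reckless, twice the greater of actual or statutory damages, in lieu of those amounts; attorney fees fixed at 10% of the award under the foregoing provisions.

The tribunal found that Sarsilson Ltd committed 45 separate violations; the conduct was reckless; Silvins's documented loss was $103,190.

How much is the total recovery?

First 30 violations: 30 × $1,940 = $58,200
Remaining violations: (45 − 30) × $3,030 = $45,450
Statutory damages: $58,200 + $45,450 = $103,650
Greater of actual damages ($103,190) or statutory damages ($103,650): $103,650
Doubled: 2 × $103,650 = $207,300
Attorney fees: 10% of $207,300 = $20,730
Total recovery: $207,300 + $20,730 = $228,030

$228,030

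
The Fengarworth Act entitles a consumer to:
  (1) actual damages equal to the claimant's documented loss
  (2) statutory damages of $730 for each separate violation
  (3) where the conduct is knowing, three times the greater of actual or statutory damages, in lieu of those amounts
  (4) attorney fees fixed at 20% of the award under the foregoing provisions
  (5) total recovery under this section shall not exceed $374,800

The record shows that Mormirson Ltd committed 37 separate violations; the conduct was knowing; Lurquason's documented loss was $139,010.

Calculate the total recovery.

$374,800

Statutory damages: 37 × $730 = $27,010
Greater of actual damages ($139,010) or statutory damages ($27,010): $139,010
Trebled: 3 × $139,010 = $417,030
Attorney fees: 20% of $417,030 = $83,406
Total before cap: $417,030 + $83,406 = $500,436
Cap at $374,800: $500,436 exceeds the cap → $374,800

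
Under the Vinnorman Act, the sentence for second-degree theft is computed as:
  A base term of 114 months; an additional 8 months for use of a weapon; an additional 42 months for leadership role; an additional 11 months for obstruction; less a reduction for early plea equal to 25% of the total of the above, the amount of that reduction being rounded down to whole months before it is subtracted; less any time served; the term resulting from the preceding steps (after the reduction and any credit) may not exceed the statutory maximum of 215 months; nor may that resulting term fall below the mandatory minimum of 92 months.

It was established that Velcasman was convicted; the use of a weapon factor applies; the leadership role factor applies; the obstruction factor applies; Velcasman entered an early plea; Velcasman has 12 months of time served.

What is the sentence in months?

Use of a weapon enhancement: +8 months
Leadership role enhancement: +42 months
Obstruction enhancement: +11 months
Adjusted term: 114 months + 8 months + 42 months + 11 months = 175 months
Early plea reduction: 25% of 175 months = 43 months (rounded down)
After reduction: 175 − 43 = 132 months
Less time served: 132 months − 12 months = 120 months
Cap at 215 months: 120 months is within the cap, no reduction.
Minimum 92 months: 120 months meets the minimum, no increase.

120 months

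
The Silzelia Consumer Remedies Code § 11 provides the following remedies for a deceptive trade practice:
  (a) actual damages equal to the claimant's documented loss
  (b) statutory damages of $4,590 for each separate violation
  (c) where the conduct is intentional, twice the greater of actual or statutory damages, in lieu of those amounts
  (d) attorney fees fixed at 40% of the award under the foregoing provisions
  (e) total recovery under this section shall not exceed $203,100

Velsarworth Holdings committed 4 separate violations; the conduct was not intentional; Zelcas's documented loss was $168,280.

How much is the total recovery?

Total recovery: $203,100

Statutory damages: 4 × $4,590 = $18,360
Conduct not intentional: the in-lieu enhancement does not apply.
Actual plus statutory damages: $168,280 + $18,360 = $186,640
Attorney fees: 40% of $186,640 = $74,656
Total before cap: $186,640 + $74,656 = $261,296
Cap at $203,100: $261,296 exceeds the cap → $203,100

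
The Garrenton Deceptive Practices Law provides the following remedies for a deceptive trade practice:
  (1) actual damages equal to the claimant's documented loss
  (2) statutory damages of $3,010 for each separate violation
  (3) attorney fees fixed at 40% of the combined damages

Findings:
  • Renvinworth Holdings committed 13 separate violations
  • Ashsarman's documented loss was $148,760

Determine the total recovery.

Statutory damages: 13 × $3,010 = $39,130
Combined damages: $148,760 + $39,130 = $187,890
Attorney fees: 40% of $187,890 = $75,156
Total recovery: $187,890 + $75,156 = $263,046

Total recovery: $263,046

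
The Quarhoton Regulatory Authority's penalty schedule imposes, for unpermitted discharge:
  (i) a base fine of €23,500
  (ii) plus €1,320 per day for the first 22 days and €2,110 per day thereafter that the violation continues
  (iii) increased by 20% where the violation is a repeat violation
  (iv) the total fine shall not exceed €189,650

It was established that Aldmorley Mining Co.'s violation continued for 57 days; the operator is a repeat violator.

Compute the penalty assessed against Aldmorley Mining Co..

First 22 days: 22 × €1,320 = €29,040
Remaining days: (57 − 22) × €2,110 = €73,850
Per-day component: €29,040 + €73,850 = €102,890
Base plus per-day: €23,500 + €102,890 = €126,390
Enhancement: 20% of €126,390 = €25,278
Enhanced fine: €126,390 + €25,278 = €151,668
Cap at €189,650: €151,668 is within the cap, no reduction.

€151,668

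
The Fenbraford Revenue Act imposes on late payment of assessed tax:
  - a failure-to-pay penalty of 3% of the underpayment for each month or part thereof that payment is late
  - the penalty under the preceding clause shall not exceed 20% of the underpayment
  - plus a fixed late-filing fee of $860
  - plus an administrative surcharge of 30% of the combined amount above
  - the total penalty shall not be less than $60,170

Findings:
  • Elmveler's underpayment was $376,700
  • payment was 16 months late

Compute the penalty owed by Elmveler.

Accrued rate: 3% × 16 = 48%, capped at 20% → 20%
Failure-to-pay penalty: 20% of $376,700 = $75,340
Penalty before surcharge: $75,340 + $860 = $76,200
Administrative surcharge: 30% of $76,200 = $22,860
Total penalty: $76,200 + $22,860 = $99,060
Minimum $60,170: $99,060 meets the minimum, no increase.

$99,060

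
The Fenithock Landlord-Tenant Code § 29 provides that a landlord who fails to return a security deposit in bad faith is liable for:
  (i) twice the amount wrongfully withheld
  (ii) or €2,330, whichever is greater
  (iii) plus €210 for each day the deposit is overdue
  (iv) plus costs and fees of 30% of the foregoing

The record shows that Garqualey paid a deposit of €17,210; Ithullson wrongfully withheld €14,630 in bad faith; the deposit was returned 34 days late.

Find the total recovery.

€47,320

Doubled: 2 × €14,630 = €29,260
Minimum €2,330: €29,260 meets the minimum, no increase.
Late-return penalty: 34 × €210 = €7,140
Damages plus late penalty: €29,260 + €7,140 = €36,400
Costs and fees: 30% of €36,400 = €10,920
Total recovery: €36,400 + €10,920 = €47,320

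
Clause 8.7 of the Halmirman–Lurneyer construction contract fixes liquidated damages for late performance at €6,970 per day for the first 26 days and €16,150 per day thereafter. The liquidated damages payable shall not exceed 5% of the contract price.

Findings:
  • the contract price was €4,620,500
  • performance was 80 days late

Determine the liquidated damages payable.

First 26 days: 26 × €6,970 = €181,220
Remaining days: (80 − 26) × €16,150 = €872,100
Accrued per-day damages: €181,220 + €872,100 = €1,053,320
Cap: 5% of €4,620,500 = €231,025
Cap at €231,025: €1,053,320 exceeds the cap → €231,025

€231,025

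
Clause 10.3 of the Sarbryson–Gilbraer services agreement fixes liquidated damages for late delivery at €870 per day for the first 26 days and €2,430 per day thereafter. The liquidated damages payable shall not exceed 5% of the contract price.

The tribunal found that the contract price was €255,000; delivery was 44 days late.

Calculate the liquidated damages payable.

First 26 days: 26 × €870 = €22,620
Remaining days: (44 − 26) × €2,430 = €43,740
Accrued per-day damages: €22,620 + €43,740 = €66,360
Cap: 5% of €255,000 = €12,750
Cap at €12,750: €66,360 exceeds the cap → €12,750

Liquidated damages: €12,750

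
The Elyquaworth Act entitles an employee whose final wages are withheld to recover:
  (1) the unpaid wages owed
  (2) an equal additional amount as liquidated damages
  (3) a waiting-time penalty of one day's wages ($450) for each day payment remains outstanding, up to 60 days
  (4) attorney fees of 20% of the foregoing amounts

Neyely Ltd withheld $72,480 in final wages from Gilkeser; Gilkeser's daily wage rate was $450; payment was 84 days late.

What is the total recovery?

$206,352

Liquidated damages (equal amount): $72,480
Penalty days: min(84, 60) = 60
Waiting-time penalty: 60 × $450 = $27,000
Subtotal: $72,480 + $72,480 + $27,000 = $171,960
Attorney fees: 20% of $171,960 = $34,392
Total award: $171,960 + $34,392 = $206,352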